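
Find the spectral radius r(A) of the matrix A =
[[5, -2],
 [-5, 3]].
r(A) = (8 + sqrt(44))/2 ≈ 7.3166

The eigenvalues of A are the roots of its characteristic polynomial. With M = A (coefficients from the trace and determinant):
  p(λ) = det(λ I - M) = λ^2 - 8λ + 5.
For λ^2 - 8λ + 5 the discriminant is 44. It is nonnegative but not a perfect square, so the roots are real and irrational: λ = (8 ± sqrt(44))/2 ≈ 7.3166, 0.6834.
Thus the eigenvalues (to 4 decimals) are 7.3166 (modulus 7.3166); 0.6834 (modulus 0.6834). The spectral radius is the largest modulus: r(A) = (8 + sqrt(44))/2 ≈ 7.3166. (Cross-check: r(A) ≤ ||A||_2 ≈ 7.9121; equality holds whenever A is normal, though it can also hold for some non-normal A.)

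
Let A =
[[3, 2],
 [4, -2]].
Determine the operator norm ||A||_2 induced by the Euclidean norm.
||A||_2 = sqrt((33 + sqrt(305))/2) ≈ 5.0232 (= sqrt(largest eigenvalue of A^T A))

||A||_2 = sigma_max(A) = sqrt(lambda_max(A^T A)). Form the symmetric matrix M = A^T A =
[[25, -2],
 [-2, 8]].
Its characteristic polynomial (trace, determinant of M give the coefficients) is
  p(λ) = det(λ I - M) = λ^2 - 33λ + 196.
For λ^2 - 33λ + 196 the discriminant is 305. It is nonnegative but not a perfect square, so the roots are real and irrational: λ = (33 ± sqrt(305))/2 ≈ 25.2321, 7.7679.
So the eigenvalues of A^T A are ≈ 7.7679, 25.2321 (all ≥ 0, as they must be for A^T A). The largest is λ_max = (33 + sqrt(305))/2 ≈ 25.2321, hence ||A||_2 = sqrt(λ_max) = sqrt((33 + sqrt(305))/2) ≈ 5.0232.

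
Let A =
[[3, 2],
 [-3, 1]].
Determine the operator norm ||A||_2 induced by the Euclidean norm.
||A||_2 = sqrt((23 + sqrt(205))/2) ≈ 4.3196 (= sqrt(largest eigenvalue of A^T A))

||A||_2 = sigma_max(A) = sqrt(lambda_max(A^T A)). Form the symmetric matrix M = A^T A =
[[18, 3],
 [3, 5]].
Its characteristic polynomial (trace, determinant of M give the coefficients) is
  p(λ) = det(λ I - M) = λ^2 - 23λ + 81.
For λ^2 - 23λ + 81 the discriminant is 205. It is nonnegative but not a perfect square, so the roots are real and irrational: λ = (23 ± sqrt(205))/2 ≈ 18.6589, 4.3411.
So the eigenvalues of A^T A are ≈ 4.3411, 18.6589 (all ≥ 0, as they must be for A^T A). The largest is λ_max = (23 + sqrt(205))/2 ≈ 18.6589, hence ||A||_2 = sqrt(λ_max) = sqrt((23 + sqrt(205))/2) ≈ 4.3196.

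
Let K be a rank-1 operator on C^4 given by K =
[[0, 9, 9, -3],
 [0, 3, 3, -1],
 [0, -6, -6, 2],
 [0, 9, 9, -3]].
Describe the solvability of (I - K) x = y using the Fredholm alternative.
(I - K) is invertible (det(I - K) = 7 ≠ 0), so for every y in C^4 the equation (I - K) x = y has a unique solution.

K has rank 1, so it is an outer product K = u v^T: every row of K is a multiple of one row vector. Reading off the entries, u = (-3, -1, 2, -3) and v = (0, -3, -3, 1) (row i of K equals u_i·v^T). A rank-one matrix u v^T satisfies K u = u (v·u) and kills the (3)-dimensional subspace v^⊥, so its characteristic polynomial is lambda^3 (lambda - v·u) with v·u = tr K = -6. Hence the eigenvalues of I - K are 1 (multiplicity 3) and 1 - (-6) = 7, so det(I - K) = 7. (Direct check: I - K =
[[1, -9, -9, 3],
 [0, -2, -3, 1],
 [0, 6, 7, -2],
 [0, -9, -9, 4]]
has determinant 7.) The finite-dimensional Fredholm alternative says: either (I - K) is invertible, or ker(I - K) ≠ {0} and then range(I - K) = ker((I - K)^*)^⊥, with dim ker(I - K) = dim ker((I - K)^*). Since det(I - K) ≠ 0, 1 is not an eigenvalue of K and ker(I - K) = {0}, so we are in the first case: for every y there is a unique x = (I - K)^(-1) y. Explicitly, by the Sherman–Morrison formula, (I - u v^T)^(-1) = I + u v^T/(1 - v·u), i.e. (I - K)^(-1) = I + K/(7).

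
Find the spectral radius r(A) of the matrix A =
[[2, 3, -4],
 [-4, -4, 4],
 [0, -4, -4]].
r(A) ≈ 4.3883

The eigenvalues of A are the roots of its characteristic polynomial. With M = A (coefficients from the trace, the sum of principal 2x2 minors, and det A):
  p(λ) = det(λ I - M) = λ^3 + 6λ^2 + 28λ + 48.
No integer candidate from the rational root theorem (±divisors of 48) is a root, so the roots are irrational. The cubic discriminant is Δ = -18112 < 0, so there is one real root and a complex-conjugate pair. p(-3) = -9 and p(-2) = 8 have opposite signs, so a root lies in (-3, -2); Newton's method refines it to λ ≈ -2.4925. Dividing out (λ - (-2.4925)) leaves approximately λ^2 + 3.5075λ + 19.2575. For λ^2 + 3.5075λ + 19.2575 the discriminant is -64.7278. It is negative, so the remaining roots are the complex-conjugate pair λ ≈ -1.7537 ± 4.0227i. Their product equals the constant term, so |λ|^2 ≈ 19.2575 and |λ| ≈ 4.3883.
Thus the eigenvalues (to 4 decimals) are -2.4925 (modulus 2.4925); -1.7537 ± 4.0227i (modulus 4.3883). The spectral radius is the largest modulus: r(A) ≈ 4.3883. (Cross-check: r(A) ≤ ||A||_2 ≈ 8.7103; equality holds whenever A is normal, though it can also hold for some non-normal A.)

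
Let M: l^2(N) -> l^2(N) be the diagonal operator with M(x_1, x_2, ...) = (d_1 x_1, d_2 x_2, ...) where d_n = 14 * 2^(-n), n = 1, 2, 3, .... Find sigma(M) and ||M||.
sigma(M) = {14 * 2^(-n) : n ≥ 1} ∪ {0}; ||M|| = 7

A bounded diagonal operator on l^2 with diagonal entries d_n has spectrum equal to the closure of {d_n : n ≥ 1}: every d_n is an eigenvalue (with eigenvector e_n), so {d_n} ⊂ sigma(M); the spectrum is closed, so its closure is too; and for lambda not in the closure, (M - lambda I) has bounded inverse (the diagonal entries 1/(d_n - lambda) are bounded). For our sequence d_n = 14 * 2^(-n), n = 1, 2, 3, ...:
  - {d_n} = {14 * 2^(-n) : n ≥ 1}; the only limit point is 0
  - closure = {14 * 2^(-n) : n ≥ 1} ∪ {0}
For the norm: a diagonal operator has ||M|| = sup_n |d_n|. Here d_n = 14 * 2^(-n) is positive and decreasing, so sup_n |d_n| = d_1 = 14/2 = 7. So ||M|| = 7.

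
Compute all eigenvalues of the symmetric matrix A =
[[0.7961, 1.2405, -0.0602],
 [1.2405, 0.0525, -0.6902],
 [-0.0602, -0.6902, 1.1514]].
sigma(A) ≈ {-1, 1, 2}

A is real symmetric, so its spectrum consists of real eigenvalues. Expanding the characteristic polynomial of the displayed matrix gives
  det(λ I - A) = p(λ) = λ^3 + (-2)λ^2 + (-1)λ + (2).
Solving p(λ) = 0 yields eigenvalues ≈ -1, 1, 2. (A is shown rounded to 4 decimals, so these recover the underlying integer eigenvalues to within that precision.)
Verification: the trace of A = 2 equals the sum of eigenvalues 2, and det(A) ≈ -2.0000 matches the eigenvalue product -2.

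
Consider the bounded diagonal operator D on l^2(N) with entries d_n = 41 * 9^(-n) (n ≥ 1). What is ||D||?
||D|| = 41/9 (attained at n = 1)

For D diagonal, ||D|| = sup_n |d_n|. The sequence d_n = 41 * 9^(-n) is positive and strictly decreasing (ratio 9^(-1) < 1), so the supremum is d_1 = 41/9. Hence ||D|| = 41/9.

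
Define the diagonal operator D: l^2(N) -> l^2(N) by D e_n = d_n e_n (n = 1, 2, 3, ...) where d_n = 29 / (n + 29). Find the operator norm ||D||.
||D|| = 29/30 (attained at n = 1)

For D diagonal, ||D|| = sup_n |d_n| = sup_n 29/(n + 29). This is positive and strictly decreasing in n, so the supremum is attained at n = 1: d_1 = 29/(1 + 29) = 29/30. Hence ||D|| = 29/30.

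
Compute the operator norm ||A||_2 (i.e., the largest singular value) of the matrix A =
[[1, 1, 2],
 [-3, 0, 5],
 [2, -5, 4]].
||A||_2 ≈ 7.4737 (= sqrt(largest eigenvalue of A^T A))

||A||_2 = sigma_max(A) = sqrt(lambda_max(A^T A)). Form the symmetric matrix M = A^T A =
[[14, -9, -5],
 [-9, 26, -18],
 [-5, -18, 45]].
Its characteristic polynomial (trace, sum of principal 2x2 minors, determinant of M give the coefficients) is
  p(λ) = det(λ I - M) = λ^3 - 85λ^2 + 1734λ - 5929.
No integer candidate from the rational root theorem (±divisors of 5929) is a root, so the roots are irrational. The cubic discriminant is Δ = 1084987457 > 0, so there are three distinct real roots. p(4) = -289 and p(5) = 741 have opposite signs, so a root lies in (4, 5); Newton's method refines it to λ ≈ 4.267. p(24) = 551 and p(25) = -79 have opposite signs, so a root lies in (24, 25); Newton's method refines it to λ ≈ 24.8765. p(55) = -1309 and p(56) = 231 have opposite signs, so a root lies in (55, 56); Newton's method refines it to λ ≈ 55.8565. Check (Vieta): the three roots sum to 85, matching tr M = 85.
So the eigenvalues of A^T A are ≈ 4.267, 24.8765, 55.8565 (all ≥ 0, as they must be for A^T A). The largest is λ_max ≈ 55.8565, hence ||A||_2 = sqrt(λ_max) ≈ 7.4737.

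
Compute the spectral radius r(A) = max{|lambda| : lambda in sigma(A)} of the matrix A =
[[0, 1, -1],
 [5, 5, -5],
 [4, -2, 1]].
r(A) ≈ 6.9646

The eigenvalues of A are the roots of its characteristic polynomial. With M = A (coefficients from the trace, the sum of principal 2x2 minors, and det A):
  p(λ) = det(λ I - M) = λ^3 - 6λ^2 - 6λ - 5.
No integer candidate from the rational root theorem (±divisors of 5) is a root, so the roots are irrational. The cubic discriminant is Δ = -6075 < 0, so there is one real root and a complex-conjugate pair. p(6) = -41 and p(7) = 2 have opposite signs, so a root lies in (6, 7); Newton's method refines it to λ ≈ 6.9646. Dividing out (λ - (6.9646)) leaves approximately λ^2 + 0.9646λ + 0.7179. For λ^2 + 0.9646λ + 0.7179 the discriminant is -1.9413. It is negative, so the remaining roots are the complex-conjugate pair λ ≈ -0.4823 ± 0.6966i. Their product equals the constant term, so |λ|^2 ≈ 0.7179 and |λ| ≈ 0.8473.
Thus the eigenvalues (to 4 decimals) are 6.9646 (modulus 6.9646); -0.4823 ± 0.6966i (modulus 0.8473). The spectral radius is the largest modulus: r(A) ≈ 6.9646. (Cross-check: r(A) ≤ ||A||_2 ≈ 8.7589; equality holds whenever A is normal, though it can also hold for some non-normal A.)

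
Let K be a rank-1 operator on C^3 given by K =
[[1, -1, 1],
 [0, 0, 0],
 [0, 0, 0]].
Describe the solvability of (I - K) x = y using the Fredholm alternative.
(I - K) is singular (det(I - K) = 0, i.e. 1 ∈ sigma(K)). (I - K) x = y is solvable iff y ⊥ ker((I - K)^*) = span{(1, -1, 1)}, i.e. iff y_1 - y_2 + y_3 = 0. When solvable, the solutions are x = y + c·(1, 0, 0), c arbitrary (ker(I - K) = span{(1, 0, 0)}, dimension 1).

K has rank 1, so it is an outer product K = u v^T: every row of K is a multiple of one row vector. Reading off the entries, u = (1, 0, 0) and v = (1, -1, 1) (row i of K equals u_i·v^T). A rank-one matrix u v^T satisfies K u = u (v·u) and kills the (2)-dimensional subspace v^⊥, so its characteristic polynomial is lambda^2 (lambda - v·u) with v·u = tr K = 1. Hence the eigenvalues of I - K are 1 (multiplicity 2) and 1 - (1) = 0, so det(I - K) = 0. (Direct check: I - K =
[[0, 1, -1],
 [0, 1, 0],
 [0, 0, 1]]
has determinant 0.) So 1 is an eigenvalue of K and (I - K) is not invertible. The finite-dimensional Fredholm alternative says: either (I - K) is invertible, or ker(I - K) ≠ {0} and then range(I - K) = ker((I - K)^*)^⊥, with dim ker(I - K) = dim ker((I - K)^*). We are in the second case, so we need both kernels. Kernel of I - K: (I - K) u = u - u (v·u) = u - u = 0, so ker(I - K) = span{u} = span{(1, 0, 0)} (it is exactly 1-dimensional because rank(I - K) = 2). Kernel of the adjoint: K is real, so (I - K)^* = I - K^T = I - v u^T, and (I - v u^T) v = v - v (u·v) = 0; hence ker((I - K)^*) = span{v} = span{(1, -1, 1)}. Therefore (I - K) x = y is solvable iff <y, v> = 0, i.e. iff y_1 - y_2 + y_3 = 0. When this holds, K y = u (v·y) = 0, so (I - K) y = y and x = y is a particular solution; the full solution set is the line x = y + c·u = y + c·(1, 0, 0), c ∈ C.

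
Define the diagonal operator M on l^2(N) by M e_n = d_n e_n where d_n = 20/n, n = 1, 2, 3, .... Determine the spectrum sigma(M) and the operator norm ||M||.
sigma(M) = {20/n : n ≥ 1} ∪ {0}; ||M|| = 20

A bounded diagonal operator on l^2 with diagonal entries d_n has spectrum equal to the closure of {d_n : n ≥ 1}: every d_n is an eigenvalue (with eigenvector e_n), so {d_n} ⊂ sigma(M); the spectrum is closed, so its closure is too; and for lambda not in the closure, (M - lambda I) has bounded inverse (the diagonal entries 1/(d_n - lambda) are bounded). For our sequence d_n = 20/n, n = 1, 2, 3, ...:
  - {d_n} = {20/n : n ≥ 1}; the only limit point is 0
  - closure = {20/n : n ≥ 1} ∪ {0}
For the norm: a diagonal operator has ||M|| = sup_n |d_n|. Here d_n = 20/n is positive and decreasing, so sup_n |d_n| = d_1 = 20. So ||M|| = 20.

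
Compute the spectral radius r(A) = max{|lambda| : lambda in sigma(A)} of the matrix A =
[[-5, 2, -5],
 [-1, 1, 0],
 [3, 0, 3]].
r(A) ≈ 1.9754

The eigenvalues of A are the roots of its characteristic polynomial. With M = A (coefficients from the trace, the sum of principal 2x2 minors, and det A):
  p(λ) = det(λ I - M) = λ^3 + λ^2 - 6.
No integer candidate from the rational root theorem (±divisors of 6) is a root, so the roots are irrational. The cubic discriminant is Δ = -948 < 0, so there is one real root and a complex-conjugate pair. p(1) = -4 and p(2) = 6 have opposite signs, so a root lies in (1, 2); Newton's method refines it to λ ≈ 1.5377. Dividing out (λ - (1.5377)) leaves approximately λ^2 + 2.5377λ + 3.902. For λ^2 + 2.5377λ + 3.902 the discriminant is -9.1685. It is negative, so the remaining roots are the complex-conjugate pair λ ≈ -1.2688 ± 1.514i. Their product equals the constant term, so |λ|^2 ≈ 3.902 and |λ| ≈ 1.9754.
Thus the eigenvalues (to 4 decimals) are 1.5377 (modulus 1.5377); -1.2688 ± 1.514i (modulus 1.9754). The spectral radius is the largest modulus: r(A) ≈ 1.9754. (Cross-check: r(A) ≤ ||A||_2 ≈ 8.4739; equality holds whenever A is normal, though it can also hold for some non-normal A.)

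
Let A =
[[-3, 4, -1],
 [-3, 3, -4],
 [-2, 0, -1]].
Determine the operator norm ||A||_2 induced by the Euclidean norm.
||A||_2 ≈ 7.6223 (= sqrt(largest eigenvalue of A^T A))

||A||_2 = sigma_max(A) = sqrt(lambda_max(A^T A)). Form the symmetric matrix M = A^T A =
[[22, -21, 17],
 [-21, 25, -16],
 [17, -16, 18]].
Its characteristic polynomial (trace, sum of principal 2x2 minors, determinant of M give the coefficients) is
  p(λ) = det(λ I - M) = λ^3 - 65λ^2 + 410λ - 529.
No integer candidate from the rational root theorem (±divisors of 529) is a root, so the roots are irrational. The cubic discriminant is Δ = 99637593 > 0, so there are three distinct real roots. p(1) = -183 and p(2) = 39 have opposite signs, so a root lies in (1, 2); Newton's method refines it to λ ≈ 1.7774. p(5) = 21 and p(6) = -193 have opposite signs, so a root lies in (5, 6); Newton's method refines it to λ ≈ 5.1227. p(58) = -297 and p(59) = 2775 have opposite signs, so a root lies in (58, 59); Newton's method refines it to λ ≈ 58.0999. Check (Vieta): the three roots sum to 65, matching tr M = 65.
So the eigenvalues of A^T A are ≈ 1.7774, 5.1227, 58.0999 (all ≥ 0, as they must be for A^T A). The largest is λ_max ≈ 58.0999, hence ||A||_2 = sqrt(λ_max) ≈ 7.6223.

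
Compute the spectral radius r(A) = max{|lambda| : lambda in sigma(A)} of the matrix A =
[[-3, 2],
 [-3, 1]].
r(A) = sqrt(3) ≈ 1.7321

The eigenvalues of A are the roots of its characteristic polynomial. With M = A (coefficients from the trace and determinant):
  p(λ) = det(λ I - M) = λ^2 + 2λ + 3.
For λ^2 + 2λ + 3 the discriminant is -8. It is negative, so the roots are the complex-conjugate pair λ = -1 ± (sqrt(8)/2) i ≈ -1 ± 1.4142i. For a conjugate pair the product of the roots equals the constant term, so |λ|^2 = 3 and |λ| = sqrt(3) ≈ 1.7321.
Thus the eigenvalues (to 4 decimals) are -1 ± 1.4142i (modulus 1.7321). The spectral radius is the largest modulus: r(A) = sqrt(3) ≈ 1.7321. (Cross-check: r(A) ≤ ||A||_2 ≈ 4.7541; equality holds whenever A is normal, though it can also hold for some non-normal A.)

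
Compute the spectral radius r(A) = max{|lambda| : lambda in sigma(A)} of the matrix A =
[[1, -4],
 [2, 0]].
r(A) = sqrt(8) ≈ 2.8284

The eigenvalues of A are the roots of its characteristic polynomial. With M = A (coefficients from the trace and determinant):
  p(λ) = det(λ I - M) = λ^2 - λ + 8.
For λ^2 - λ + 8 the discriminant is -31. It is negative, so the roots are the complex-conjugate pair λ = 1/2 ± (sqrt(31)/2) i ≈ 0.5 ± 2.7839i. For a conjugate pair the product of the roots equals the constant term, so |λ|^2 = 8 and |λ| = sqrt(8) ≈ 2.8284.
Thus the eigenvalues (to 4 decimals) are 0.5 ± 2.7839i (modulus 2.8284). The spectral radius is the largest modulus: r(A) = sqrt(8) ≈ 2.8284. (Cross-check: r(A) ≤ ||A||_2 ≈ 4.1594; equality holds whenever A is normal, though it can also hold for some non-normal A.)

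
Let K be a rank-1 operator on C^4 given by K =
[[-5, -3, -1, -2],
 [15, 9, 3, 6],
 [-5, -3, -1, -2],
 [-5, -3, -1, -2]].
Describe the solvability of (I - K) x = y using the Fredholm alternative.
(I - K) is singular (det(I - K) = 0, i.e. 1 ∈ sigma(K)). (I - K) x = y is solvable iff y ⊥ ker((I - K)^*) = span{(-5, -3, -1, -2)}, i.e. iff -5y_1 - 3y_2 - y_3 - 2y_4 = 0. When solvable, the solutions are x = y + c·(1, -3, 1, 1), c arbitrary (ker(I - K) = span{(1, -3, 1, 1)}, dimension 1).

K has rank 1, so it is an outer product K = u v^T: every row of K is a multiple of one row vector. Reading off the entries, u = (1, -3, 1, 1) and v = (-5, -3, -1, -2) (row i of K equals u_i·v^T). A rank-one matrix u v^T satisfies K u = u (v·u) and kills the (3)-dimensional subspace v^⊥, so its characteristic polynomial is lambda^3 (lambda - v·u) with v·u = tr K = 1. Hence the eigenvalues of I - K are 1 (multiplicity 3) and 1 - (1) = 0, so det(I - K) = 0. (Direct check: I - K =
[[6, 3, 1, 2],
 [-15, -8, -3, -6],
 [5, 3, 2, 2],
 [5, 3, 1, 3]]
has determinant 0.) So 1 is an eigenvalue of K and (I - K) is not invertible. The finite-dimensional Fredholm alternative says: either (I - K) is invertible, or ker(I - K) ≠ {0} and then range(I - K) = ker((I - K)^*)^⊥, with dim ker(I - K) = dim ker((I - K)^*). We are in the second case, so we need both kernels. Kernel of I - K: (I - K) u = u - u (v·u) = u - u = 0, so ker(I - K) = span{u} = span{(1, -3, 1, 1)} (it is exactly 1-dimensional because rank(I - K) = 3). Kernel of the adjoint: K is real, so (I - K)^* = I - K^T = I - v u^T, and (I - v u^T) v = v - v (u·v) = 0; hence ker((I - K)^*) = span{v} = span{(-5, -3, -1, -2)}. Therefore (I - K) x = y is solvable iff <y, v> = 0, i.e. iff -5y_1 - 3y_2 - y_3 - 2y_4 = 0. When this holds, K y = u (v·y) = 0, so (I - K) y = y and x = y is a particular solution; the full solution set is the line x = y + c·u = y + c·(1, -3, 1, 1), c ∈ C.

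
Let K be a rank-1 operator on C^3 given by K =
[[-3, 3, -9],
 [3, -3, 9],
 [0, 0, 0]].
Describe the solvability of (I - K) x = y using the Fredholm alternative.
(I - K) is invertible (det(I - K) = 7 ≠ 0), so for every y in C^3 the equation (I - K) x = y has a unique solution.

K has rank 1, so it is an outer product K = u v^T: every row of K is a multiple of one row vector. Reading off the entries, u = (-3, 3, 0) and v = (1, -1, 3) (row i of K equals u_i·v^T). A rank-one matrix u v^T satisfies K u = u (v·u) and kills the (2)-dimensional subspace v^⊥, so its characteristic polynomial is lambda^2 (lambda - v·u) with v·u = tr K = -6. Hence the eigenvalues of I - K are 1 (multiplicity 2) and 1 - (-6) = 7, so det(I - K) = 7. (Direct check: I - K =
[[4, -3, 9],
 [-3, 4, -9],
 [0, 0, 1]]
has determinant 7.) The finite-dimensional Fredholm alternative says: either (I - K) is invertible, or ker(I - K) ≠ {0} and then range(I - K) = ker((I - K)^*)^⊥, with dim ker(I - K) = dim ker((I - K)^*). Since det(I - K) ≠ 0, 1 is not an eigenvalue of K and ker(I - K) = {0}, so we are in the first case: for every y there is a unique x = (I - K)^(-1) y. Explicitly, by the Sherman–Morrison formula, (I - u v^T)^(-1) = I + u v^T/(1 - v·u), i.e. (I - K)^(-1) = I + K/(7).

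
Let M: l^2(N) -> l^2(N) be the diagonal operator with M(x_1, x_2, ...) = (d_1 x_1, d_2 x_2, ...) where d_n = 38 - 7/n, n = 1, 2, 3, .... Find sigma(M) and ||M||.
sigma(M) = {38 - 7/n : n ≥ 1} ∪ {38}; ||M|| = 38

A bounded diagonal operator on l^2 with diagonal entries d_n has spectrum equal to the closure of {d_n : n ≥ 1}: every d_n is an eigenvalue (with eigenvector e_n), so {d_n} ⊂ sigma(M); the spectrum is closed, so its closure is too; and for lambda not in the closure, (M - lambda I) has bounded inverse (the diagonal entries 1/(d_n - lambda) are bounded). For our sequence d_n = 38 - 7/n, n = 1, 2, 3, ...:
  - {d_n} = {38 - 7/n : n ≥ 1}; the only limit point is 38
  - closure = {38 - 7/n : n ≥ 1} ∪ {38}
For the norm: a diagonal operator has ||M|| = sup_n |d_n|. Here d_n = 38 - 7/n increases monotonically from d_1 = 31 toward 38, with all terms in [31, 38); so sup_n |d_n| = 38 (the supremum is the limit, not attained). So ||M|| = 38.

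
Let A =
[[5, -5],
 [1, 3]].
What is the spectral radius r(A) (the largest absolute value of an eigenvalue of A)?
r(A) = sqrt(20) ≈ 4.4721

The eigenvalues of A are the roots of its characteristic polynomial. With M = A (coefficients from the trace and determinant):
  p(λ) = det(λ I - M) = λ^2 - 8λ + 20.
For λ^2 - 8λ + 20 the discriminant is -16. It is negative, so the roots are the complex-conjugate pair λ = 4 ± (sqrt(16)/2) i ≈ 4 ± 2i. For a conjugate pair the product of the roots equals the constant term, so |λ|^2 = 20 and |λ| = sqrt(20) ≈ 4.4721.
Thus the eigenvalues (to 4 decimals) are 4 ± 2i (modulus 4.4721). The spectral radius is the largest modulus: r(A) = sqrt(20) ≈ 4.4721. (Cross-check: r(A) ≤ ||A||_2 ≈ 7.2361; equality holds whenever A is normal, though it can also hold for some non-normal A.)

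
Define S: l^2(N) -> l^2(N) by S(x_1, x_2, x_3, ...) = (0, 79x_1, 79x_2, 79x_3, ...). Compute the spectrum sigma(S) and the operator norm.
sigma(S) = closed disk {z in C : |z| ≤ 79}; ||S|| = 79

Note S = 79·U where U is the unit right shift (U x)_k = x_{k-1} (with x_0 := 0); so ||S|| = 79||U|| and sigma(S) = 79·sigma(U). ||S x||^2 = sum_{k≥1} |79x_k|^2 = 6241||x||^2, so ||S|| = 79 and sigma(S) ⊂ {|z| ≤ 79}. For any |lambda| < 79, the equation (S - lambda I) x = 0 forces x_1 = 0, then 79x_k = lambda x_{k+1} ⇒ x = 0, so S has no eigenvalues. But (S - lambda I) is not surjective for |lambda| < 79: solving (S - lambda I) x = e_1 would require x_n proportional to (lambda/79)^(-n), which is not in l^2. So every |lambda| < 79 lies in the residual spectrum. The boundary |lambda| = 79 is in the approximate point spectrum (the spectrum is closed). Hence sigma(S) is the closed disk of radius 79.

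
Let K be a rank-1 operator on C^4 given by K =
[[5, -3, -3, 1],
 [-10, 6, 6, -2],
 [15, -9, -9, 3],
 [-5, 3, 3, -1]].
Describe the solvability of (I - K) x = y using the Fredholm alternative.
(I - K) is singular (det(I - K) = 0, i.e. 1 ∈ sigma(K)). (I - K) x = y is solvable iff y ⊥ ker((I - K)^*) = span{(5, -3, -3, 1)}, i.e. iff 5y_1 - 3y_2 - 3y_3 + y_4 = 0. When solvable, the solutions are x = y + c·(1, -2, 3, -1), c arbitrary (ker(I - K) = span{(1, -2, 3, -1)}, dimension 1).

K has rank 1, so it is an outer product K = u v^T: every row of K is a multiple of one row vector. Reading off the entries, u = (1, -2, 3, -1) and v = (5, -3, -3, 1) (row i of K equals u_i·v^T). A rank-one matrix u v^T satisfies K u = u (v·u) and kills the (3)-dimensional subspace v^⊥, so its characteristic polynomial is lambda^3 (lambda - v·u) with v·u = tr K = 1. Hence the eigenvalues of I - K are 1 (multiplicity 3) and 1 - (1) = 0, so det(I - K) = 0. (Direct check: I - K =
[[-4, 3, 3, -1],
 [10, -5, -6, 2],
 [-15, 9, 10, -3],
 [5, -3, -3, 2]]
has determinant 0.) So 1 is an eigenvalue of K and (I - K) is not invertible. The finite-dimensional Fredholm alternative says: either (I - K) is invertible, or ker(I - K) ≠ {0} and then range(I - K) = ker((I - K)^*)^⊥, with dim ker(I - K) = dim ker((I - K)^*). We are in the second case, so we need both kernels. Kernel of I - K: (I - K) u = u - u (v·u) = u - u = 0, so ker(I - K) = span{u} = span{(1, -2, 3, -1)} (it is exactly 1-dimensional because rank(I - K) = 3). Kernel of the adjoint: K is real, so (I - K)^* = I - K^T = I - v u^T, and (I - v u^T) v = v - v (u·v) = 0; hence ker((I - K)^*) = span{v} = span{(5, -3, -3, 1)}. Therefore (I - K) x = y is solvable iff <y, v> = 0, i.e. iff 5y_1 - 3y_2 - 3y_3 + y_4 = 0. When this holds, K y = u (v·y) = 0, so (I - K) y = y and x = y is a particular solution; the full solution set is the line x = y + c·u = y + c·(1, -2, 3, -1), c ∈ C.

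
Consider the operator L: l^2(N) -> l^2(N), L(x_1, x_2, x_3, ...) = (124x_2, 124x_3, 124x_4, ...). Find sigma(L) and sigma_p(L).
sigma(L) = closed disk {z in C : |z| ≤ 124}; sigma_p(L) = open disk {z in C : |z| < 124}

Note L = 124·V where V is the unit left shift (V x)_k = x_{k+1}; so sigma(L) = 124·sigma(V) and ||L|| = 124||V||. ||L x||^2 = 15376sum_{k≥2} |x_k|^2 ≤ 15376||x||^2, with equality on {x : x_1 = 0}, so ||L|| = 124. For any lambda with |lambda| < 124, set r = lambda/124 (|r| < 1); the vector x = (1, r, r^2, ...) is in l^2 and satisfies L x = 124(r, r^2, ...) = lambda x, so lambda is an eigenvalue. On the boundary |lambda| = 124 the geometric series diverges, so no l^2 eigenvector exists, but these lambda lie in the approximate point spectrum. Hence sigma(L) is the closed disk of radius 124 and sigma_p(L) is the open disk.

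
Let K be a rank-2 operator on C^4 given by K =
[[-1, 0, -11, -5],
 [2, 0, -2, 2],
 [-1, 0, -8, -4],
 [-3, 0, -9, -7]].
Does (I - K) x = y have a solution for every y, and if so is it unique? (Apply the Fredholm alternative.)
(I - K) is invertible (det(I - K) = 26 ≠ 0), so for every y in C^4 the equation (I - K) x = y has a unique solution.

K has rank 2 and factors as K = U V^T = u1 v1^T + u2 v2^T with u1 = (1, -2, 1, 3), v1 = (-1, 0, -2, -2), u2 = (-3, -2, -2, -1), v2 = (0, 0, 3, 1) (multiplying out reproduces the displayed K). The nonzero eigenvalues of U V^T coincide with those of the 2 x 2 matrix G = V^T U = [[v1·u1, v1·u2], [v2·u1, v2·u2]] = [[-9, 9], [6, -7]], and by the Sylvester determinant identity det(I_4 - U V^T) = det(I_2 - V^T U) = det([[10, -9], [-6, 8]]) = (10)(8) - (-9)(-6) = 26. (Direct check: I - K =
[[2, 0, 11, 5],
 [-2, 1, 2, -2],
 [1, 0, 9, 4],
 [3, 0, 9, 8]]
has determinant 26.) The finite-dimensional Fredholm alternative says: either (I - K) is invertible, or ker(I - K) ≠ {0} and then range(I - K) = ker((I - K)^*)^⊥, with dim ker(I - K) = dim ker((I - K)^*). Since det(I - K) ≠ 0, 1 is not an eigenvalue of K and ker(I - K) = {0}, so we are in the first case: for every y there is a unique x = (I - K)^(-1) y. (Explicitly, by the Woodbury identity, (I - U V^T)^(-1) = I + U (I_2 - G)^(-1) V^T.)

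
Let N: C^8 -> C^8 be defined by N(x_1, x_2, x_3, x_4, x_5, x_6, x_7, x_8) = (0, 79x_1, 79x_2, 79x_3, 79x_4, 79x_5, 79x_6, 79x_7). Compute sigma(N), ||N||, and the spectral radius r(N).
sigma(N) = {0}; ||N|| = 79; r(N) = 0. (N is nilpotent with N^8 = 0.)

On C^8, N is a strictly lower-triangular matrix with 79 on the subdiagonal and zeros elsewhere, so its characteristic polynomial is lambda^8 and every eigenvalue is 0: sigma(N) = {0}. For the operator norm, N e_i = 79e_{i+1} for i = 1, ..., 7 and N e_8 = 0, so the singular values of N are 79 (with multiplicity 7) and 0; hence ||N|| = 79. The spectral radius r(N) = max|lambda| = 0. Note ||N|| > r(N) — characteristic of non-normal nilpotent operators. Indeed N^8 = 0.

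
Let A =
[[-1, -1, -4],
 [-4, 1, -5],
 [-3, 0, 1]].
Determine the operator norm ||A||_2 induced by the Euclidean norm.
||A||_2 ≈ 7.5226 (= sqrt(largest eigenvalue of A^T A))

||A||_2 = sigma_max(A) = sqrt(lambda_max(A^T A)). Form the symmetric matrix M = A^T A =
[[26, -3, 21],
 [-3, 2, -1],
 [21, -1, 42]].
Its characteristic polynomial (trace, sum of principal 2x2 minors, determinant of M give the coefficients) is
  p(λ) = det(λ I - M) = λ^3 - 70λ^2 + 777λ - 1024.
No integer candidate from the rational root theorem (±divisors of 1024) is a root, so the roots are irrational. The cubic discriminant is Δ = 651159296 > 0, so there are three distinct real roots. p(1) = -316 and p(2) = 258 have opposite signs, so a root lies in (1, 2); Newton's method refines it to λ ≈ 1.5221. p(11) = 384 and p(12) = -52 have opposite signs, so a root lies in (11, 12); Newton's method refines it to λ ≈ 11.8887. p(56) = -1416 and p(57) = 1028 have opposite signs, so a root lies in (56, 57); Newton's method refines it to λ ≈ 56.5892. Check (Vieta): the three roots sum to 70, matching tr M = 70.
So the eigenvalues of A^T A are ≈ 1.5221, 11.8887, 56.5892 (all ≥ 0, as they must be for A^T A). The largest is λ_max ≈ 56.5892, hence ||A||_2 = sqrt(λ_max) ≈ 7.5226.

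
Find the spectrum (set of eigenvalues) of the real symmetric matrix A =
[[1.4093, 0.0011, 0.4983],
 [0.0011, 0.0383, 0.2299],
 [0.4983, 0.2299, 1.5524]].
sigma(A) ≈ {0, 1, 2}

A is real symmetric, so its spectrum consists of real eigenvalues. Expanding the characteristic polynomial of the displayed matrix gives
  det(λ I - A) = p(λ) = λ^3 + (-3)λ^2 + (2)λ + (0).
Solving p(λ) = 0 yields eigenvalues ≈ 0, 1, 2. (A is shown rounded to 4 decimals, so these recover the underlying integer eigenvalues to within that precision.)
Verification: the trace of A = 3 equals the sum of eigenvalues 3, and det(A) ≈ 0.0000 matches the eigenvalue product 0.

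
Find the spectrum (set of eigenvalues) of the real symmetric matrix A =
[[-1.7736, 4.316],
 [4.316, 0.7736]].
sigma(A) ≈ {-5, 4}

A is real symmetric, so its spectrum consists of real eigenvalues. Expanding the characteristic polynomial of the displayed matrix gives
  det(λ I - A) = p(λ) = λ^2 + (1)λ + (-20).
Solving p(λ) = 0 yields eigenvalues ≈ -5, 4. (A is shown rounded to 4 decimals, so these recover the underlying integer eigenvalues to within that precision.)
Verification: the trace of A = -1 equals the sum of eigenvalues -1, and det(A) ≈ -19.9999 matches the eigenvalue product -20.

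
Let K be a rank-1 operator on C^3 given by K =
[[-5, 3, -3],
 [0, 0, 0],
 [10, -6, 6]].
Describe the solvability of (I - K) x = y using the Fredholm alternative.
(I - K) is singular (det(I - K) = 0, i.e. 1 ∈ sigma(K)). (I - K) x = y is solvable iff y ⊥ ker((I - K)^*) = span{(-5, 3, -3)}, i.e. iff -5y_1 + 3y_2 - 3y_3 = 0. When solvable, the solutions are x = y + c·(1, 0, -2), c arbitrary (ker(I - K) = span{(1, 0, -2)}, dimension 1).

K has rank 1, so it is an outer product K = u v^T: every row of K is a multiple of one row vector. Reading off the entries, u = (1, 0, -2) and v = (-5, 3, -3) (row i of K equals u_i·v^T). A rank-one matrix u v^T satisfies K u = u (v·u) and kills the (2)-dimensional subspace v^⊥, so its characteristic polynomial is lambda^2 (lambda - v·u) with v·u = tr K = 1. Hence the eigenvalues of I - K are 1 (multiplicity 2) and 1 - (1) = 0, so det(I - K) = 0. (Direct check: I - K =
[[6, -3, 3],
 [0, 1, 0],
 [-10, 6, -5]]
has determinant 0.) So 1 is an eigenvalue of K and (I - K) is not invertible. The finite-dimensional Fredholm alternative says: either (I - K) is invertible, or ker(I - K) ≠ {0} and then range(I - K) = ker((I - K)^*)^⊥, with dim ker(I - K) = dim ker((I - K)^*). We are in the second case, so we need both kernels. Kernel of I - K: (I - K) u = u - u (v·u) = u - u = 0, so ker(I - K) = span{u} = span{(1, 0, -2)} (it is exactly 1-dimensional because rank(I - K) = 2). Kernel of the adjoint: K is real, so (I - K)^* = I - K^T = I - v u^T, and (I - v u^T) v = v - v (u·v) = 0; hence ker((I - K)^*) = span{v} = span{(-5, 3, -3)}. Therefore (I - K) x = y is solvable iff <y, v> = 0, i.e. iff -5y_1 + 3y_2 - 3y_3 = 0. When this holds, K y = u (v·y) = 0, so (I - K) y = y and x = y is a particular solution; the full solution set is the line x = y + c·u = y + c·(1, 0, -2), c ∈ C.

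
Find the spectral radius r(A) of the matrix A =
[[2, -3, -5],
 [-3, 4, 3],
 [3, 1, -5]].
r(A) ≈ 5.7384

The eigenvalues of A are the roots of its characteristic polynomial. With M = A (coefficients from the trace, the sum of principal 2x2 minors, and det A):
  p(λ) = det(λ I - M) = λ^3 - λ^2 - 19λ - 47.
No integer candidate from the rational root theorem (±divisors of 47) is a root, so the roots are irrational. The cubic discriminant is Δ = -48108 < 0, so there is one real root and a complex-conjugate pair. p(5) = -42 and p(6) = 19 have opposite signs, so a root lies in (5, 6); Newton's method refines it to λ ≈ 5.7384. Dividing out (λ - (5.7384)) leaves approximately λ^2 + 4.7384λ + 8.1905. For λ^2 + 4.7384λ + 8.1905 the discriminant is -10.3098. It is negative, so the remaining roots are the complex-conjugate pair λ ≈ -2.3692 ± 1.6054i. Their product equals the constant term, so |λ|^2 ≈ 8.1905 and |λ| ≈ 2.8619.
Thus the eigenvalues (to 4 decimals) are 5.7384 (modulus 5.7384); -2.3692 ± 1.6054i (modulus 2.8619). The spectral radius is the largest modulus: r(A) ≈ 5.7384. (Cross-check: r(A) ≤ ||A||_2 ≈ 9.498; equality holds whenever A is normal, though it can also hold for some non-normal A.)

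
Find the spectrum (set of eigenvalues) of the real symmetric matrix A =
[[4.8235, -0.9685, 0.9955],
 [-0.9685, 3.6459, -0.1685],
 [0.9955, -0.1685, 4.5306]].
sigma(A) ≈ {3, 4, 6}

A is real symmetric, so its spectrum consists of real eigenvalues. Expanding the characteristic polynomial of the displayed matrix gives
  det(λ I - A) = p(λ) = λ^3 + (-13)λ^2 + (54)λ + (-72).
Solving p(λ) = 0 yields eigenvalues ≈ 3, 4, 6. (A is shown rounded to 4 decimals, so these recover the underlying integer eigenvalues to within that precision.)
Verification: the trace of A = 13 equals the sum of eigenvalues 13, and det(A) ≈ 72.0003 matches the eigenvalue product 72.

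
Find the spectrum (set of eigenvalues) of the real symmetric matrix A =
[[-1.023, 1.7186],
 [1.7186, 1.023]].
sigma(A) ≈ {-2, 2}

A is real symmetric, so its spectrum consists of real eigenvalues. Expanding the characteristic polynomial of the displayed matrix gives
  det(λ I - A) = p(λ) = λ^2 + (0)λ + (-4).
Solving p(λ) = 0 yields eigenvalues ≈ -2, 2. (A is shown rounded to 4 decimals, so these recover the underlying integer eigenvalues to within that precision.)
Verification: the trace of A = 0 equals the sum of eigenvalues 0, and det(A) ≈ -4.0001 matches the eigenvalue product -4.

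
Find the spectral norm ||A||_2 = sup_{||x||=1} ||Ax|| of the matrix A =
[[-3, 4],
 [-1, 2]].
||A||_2 = sqrt((30 + sqrt(884))/2) ≈ 5.465 (= sqrt(largest eigenvalue of A^T A))

||A||_2 = sigma_max(A) = sqrt(lambda_max(A^T A)). Form the symmetric matrix M = A^T A =
[[10, -14],
 [-14, 20]].
Its characteristic polynomial (trace, determinant of M give the coefficients) is
  p(λ) = det(λ I - M) = λ^2 - 30λ + 4.
For λ^2 - 30λ + 4 the discriminant is 884. It is nonnegative but not a perfect square, so the roots are real and irrational: λ = (30 ± sqrt(884))/2 ≈ 29.8661, 0.1339.
So the eigenvalues of A^T A are ≈ 0.1339, 29.8661 (all ≥ 0, as they must be for A^T A). The largest is λ_max = (30 + sqrt(884))/2 ≈ 29.8661, hence ||A||_2 = sqrt(λ_max) = sqrt((30 + sqrt(884))/2) ≈ 5.465.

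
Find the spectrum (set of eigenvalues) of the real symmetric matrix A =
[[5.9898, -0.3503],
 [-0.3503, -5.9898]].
sigma(A) ≈ {-6, 6}

A is real symmetric, so its spectrum consists of real eigenvalues. Expanding the characteristic polynomial of the displayed matrix gives
  det(λ I - A) = p(λ) = λ^2 + (0)λ + (-36).
Solving p(λ) = 0 yields eigenvalues ≈ -6, 6. (A is shown rounded to 4 decimals, so these recover the underlying integer eigenvalues to within that precision.)
Verification: the trace of A = 0 equals the sum of eigenvalues 0, and det(A) ≈ -36.0004 matches the eigenvalue product -36.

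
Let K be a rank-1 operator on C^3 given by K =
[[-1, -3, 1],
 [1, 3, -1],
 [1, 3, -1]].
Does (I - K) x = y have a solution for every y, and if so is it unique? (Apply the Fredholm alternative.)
(I - K) is singular (det(I - K) = 0, i.e. 1 ∈ sigma(K)). (I - K) x = y is solvable iff y ⊥ ker((I - K)^*) = span{(-1, -3, 1)}, i.e. iff -y_1 - 3y_2 + y_3 = 0. When solvable, the solutions are x = y + c·(1, -1, -1), c arbitrary (ker(I - K) = span{(1, -1, -1)}, dimension 1).

K has rank 1, so it is an outer product K = u v^T: every row of K is a multiple of one row vector. Reading off the entries, u = (1, -1, -1) and v = (-1, -3, 1) (row i of K equals u_i·v^T). A rank-one matrix u v^T satisfies K u = u (v·u) and kills the (2)-dimensional subspace v^⊥, so its characteristic polynomial is lambda^2 (lambda - v·u) with v·u = tr K = 1. Hence the eigenvalues of I - K are 1 (multiplicity 2) and 1 - (1) = 0, so det(I - K) = 0. (Direct check: I - K =
[[2, 3, -1],
 [-1, -2, 1],
 [-1, -3, 2]]
has determinant 0.) So 1 is an eigenvalue of K and (I - K) is not invertible. The finite-dimensional Fredholm alternative says: either (I - K) is invertible, or ker(I - K) ≠ {0} and then range(I - K) = ker((I - K)^*)^⊥, with dim ker(I - K) = dim ker((I - K)^*). We are in the second case, so we need both kernels. Kernel of I - K: (I - K) u = u - u (v·u) = u - u = 0, so ker(I - K) = span{u} = span{(1, -1, -1)} (it is exactly 1-dimensional because rank(I - K) = 2). Kernel of the adjoint: K is real, so (I - K)^* = I - K^T = I - v u^T, and (I - v u^T) v = v - v (u·v) = 0; hence ker((I - K)^*) = span{v} = span{(-1, -3, 1)}. Therefore (I - K) x = y is solvable iff <y, v> = 0, i.e. iff -y_1 - 3y_2 + y_3 = 0. When this holds, K y = u (v·y) = 0, so (I - K) y = y and x = y is a particular solution; the full solution set is the line x = y + c·u = y + c·(1, -1, -1), c ∈ C.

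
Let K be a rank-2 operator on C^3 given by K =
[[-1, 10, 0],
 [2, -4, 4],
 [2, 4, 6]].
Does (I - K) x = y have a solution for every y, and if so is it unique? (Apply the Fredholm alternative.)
(I - K) is invertible (det(I - K) = -62 ≠ 0), so for every y in C^3 the equation (I - K) x = y has a unique solution.

K has rank 2 and factors as K = U V^T = u1 v1^T + u2 v2^T with u1 = (-3, 2, 0), v1 = (1, -2, 2), u2 = (-2, 0, -2), v2 = (-1, -2, -3) (multiplying out reproduces the displayed K). The nonzero eigenvalues of U V^T coincide with those of the 2 x 2 matrix G = V^T U = [[v1·u1, v1·u2], [v2·u1, v2·u2]] = [[-7, -6], [-1, 8]], and by the Sylvester determinant identity det(I_3 - U V^T) = det(I_2 - V^T U) = det([[8, 6], [1, -7]]) = (8)(-7) - (6)(1) = -62. (Direct check: I - K =
[[2, -10, 0],
 [-2, 5, -4],
 [-2, -4, -5]]
has determinant -62.) The finite-dimensional Fredholm alternative says: either (I - K) is invertible, or ker(I - K) ≠ {0} and then range(I - K) = ker((I - K)^*)^⊥, with dim ker(I - K) = dim ker((I - K)^*). Since det(I - K) ≠ 0, 1 is not an eigenvalue of K and ker(I - K) = {0}, so we are in the first case: for every y there is a unique x = (I - K)^(-1) y. (Explicitly, by the Woodbury identity, (I - U V^T)^(-1) = I + U (I_2 - G)^(-1) V^T.)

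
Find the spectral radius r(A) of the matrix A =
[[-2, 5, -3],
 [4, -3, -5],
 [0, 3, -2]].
r(A) ≈ 6.2139

The eigenvalues of A are the roots of its characteristic polynomial. With M = A (coefficients from the trace, the sum of principal 2x2 minors, and det A):
  p(λ) = det(λ I - M) = λ^3 + 7λ^2 + 11λ + 38.
No integer candidate from the rational root theorem (±divisors of 38) is a root, so the roots are irrational. The cubic discriminant is Δ = -37851 < 0, so there is one real root and a complex-conjugate pair. p(-7) = -39 and p(-6) = 8 have opposite signs, so a root lies in (-7, -6); Newton's method refines it to λ ≈ -6.2139. Dividing out (λ - (-6.2139)) leaves approximately λ^2 + 0.7861λ + 6.1153. For λ^2 + 0.7861λ + 6.1153 the discriminant is -23.8433. It is negative, so the remaining roots are the complex-conjugate pair λ ≈ -0.393 ± 2.4415i. Their product equals the constant term, so |λ|^2 ≈ 6.1153 and |λ| ≈ 2.4729.
Thus the eigenvalues (to 4 decimals) are -6.2139 (modulus 6.2139); -0.393 ± 2.4415i (modulus 2.4729). The spectral radius is the largest modulus: r(A) ≈ 6.2139. (Cross-check: r(A) ≤ ||A||_2 ≈ 7.5262; equality holds whenever A is normal, though it can also hold for some non-normal A.)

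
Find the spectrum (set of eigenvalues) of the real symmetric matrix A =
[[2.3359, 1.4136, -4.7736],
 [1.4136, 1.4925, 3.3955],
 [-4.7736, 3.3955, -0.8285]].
sigma(A) ≈ {-6, 3, 6}

A is real symmetric, so its spectrum consists of real eigenvalues. Expanding the characteristic polynomial of the displayed matrix gives
  det(λ I - A) = p(λ) = λ^3 + (-3)λ^2 + (-36)λ + (108).
Solving p(λ) = 0 yields eigenvalues ≈ -6, 3, 6. (A is shown rounded to 4 decimals, so these recover the underlying integer eigenvalues to within that precision.)
Verification: the trace of A = 3 equals the sum of eigenvalues 3, and det(A) ≈ -107.9998 matches the eigenvalue product -108.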